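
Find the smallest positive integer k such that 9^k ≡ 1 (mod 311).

155

The order of 9 must divide p − 1 = 310 = 2 · 5 · 31.
Divisors: 1, 2, 5, 10, 31, 62, 155, 310.
Check each in increasing order: 9^1 ≡ 9;  9^2 ≡ 81;  9^5 ≡ 270;  9^10 ≡ 126;  9^31 ≡ 216;  9^62 ≡ 6;  9^155 ≡ 1.
Smallest exponent giving 1 is 155.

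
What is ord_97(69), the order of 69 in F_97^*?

32

The order of 69 must divide p − 1 = 96 = 2^5 · 3.
Divisors: 1, 2, 3, 4, 6, 8, 12, 16, 24, 32, 48, 96.
Check each in increasing order: 69^1 ≡ 69;  69^2 ≡ 8;  69^3 ≡ 67;  69^4 ≡ 64;  69^6 ≡ 27;  69^8 ≡ 22;  69^12 ≡ 50;  69^16 ≡ 96;  69^24 ≡ 75;  69^32 ≡ 1.
Smallest exponent giving 1 is 32.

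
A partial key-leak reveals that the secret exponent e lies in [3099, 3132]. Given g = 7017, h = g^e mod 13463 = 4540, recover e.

Compute 7017^3099 mod 13463 = 739, then multiply by 7017 repeatedly:
  7017^3099=739  7017^3100=2308  7017^3101=12710  7017^3102=7158  7017^3103=10696
  7017^3104=11070  7017^3105=10143  7017^3106=8013  7017^3107=5733  7017^3108=1017
  7017^3109=899  7017^3110=7599  7017^3111=8703  7017^3112=783  7017^3113=1407
  7017^3114=4540
Found 4540 at exponent 3114.

3114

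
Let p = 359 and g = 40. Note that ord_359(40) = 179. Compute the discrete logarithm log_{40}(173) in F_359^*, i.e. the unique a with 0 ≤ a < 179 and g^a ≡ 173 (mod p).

174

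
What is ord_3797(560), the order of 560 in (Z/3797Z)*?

The order of 560 must divide p − 1 = 3796 = 2^2 · 13 · 73.
Divisors: 1, 2, 4, 13, 26, 52, 73, 146, 292, 949, 1898, 3796.
Check each in increasing order: 560^1 ≡ 560;  560^2 ≡ 2246;  560^4 ≡ 2100;  560^13 ≡ 2765;  560^26 ≡ 1864;  560^52 ≡ 241;  560^73 ≡ 2781;  560^146 ≡ 3269;  560^292 ≡ 1603;  560^949 ≡ 3796;  560^1898 ≡ 1.
Smallest exponent giving 1 is 1898.

1898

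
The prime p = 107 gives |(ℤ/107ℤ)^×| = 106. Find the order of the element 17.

106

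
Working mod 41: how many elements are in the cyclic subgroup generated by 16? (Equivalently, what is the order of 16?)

5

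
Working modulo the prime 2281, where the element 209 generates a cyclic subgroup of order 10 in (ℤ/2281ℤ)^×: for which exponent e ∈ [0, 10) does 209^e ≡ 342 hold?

Successive powers of 209 modulo 2281:
  209^0=1  209^1=209  209^2=342
So 209^2 ≡ 342 (mod 2281), giving e = 2.

2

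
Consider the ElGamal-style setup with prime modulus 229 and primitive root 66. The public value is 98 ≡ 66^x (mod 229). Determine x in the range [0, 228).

49

Baby-step giant-step with m = ceil(sqrt(228)) = 16.
Baby table (66^j mod 229 for j=0..15):
  0:1  1:66  2:5  3:101  4:25  5:47  6:125  7:6
  8:167  9:30  10:148  11:150  12:53  13:63  14:36  15:86
Giant step factor: 66^(-16) ≡ 14 (mod 229).
Scan 98·14^i mod 229 for i = 0, 1, …:
  i=0: 98   i=1: 227   i=2: 201   i=3: 66
Match at i=3, j=1: x = 3·16 + 1 = 49.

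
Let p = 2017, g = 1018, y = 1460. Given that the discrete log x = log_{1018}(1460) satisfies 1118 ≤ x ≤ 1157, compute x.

1143

Compute 1018^1118 mod 2017 = 174, then multiply by 1018 repeatedly:
  1018^1118=174  1018^1119=1653  1018^1120=576  1018^1121=1438  1018^1122=1559
  1018^1123=1700  1018^1124=14  1018^1125=133  1018^1126=255  1018^1127=1414
  1018^1128=1331  1018^1129=1551  1018^1130=1624  1018^1131=1309  1018^1132=1342
  1018^1133=647  1018^1134=1104  1018^1135=403  1018^1136=803  1018^1137=569
  1018^1138=363  1018^1139=423  1018^1140=993  1018^1141=357  1018^1142=366
  1018^1143=1460
Found 1460 at exponent 1143.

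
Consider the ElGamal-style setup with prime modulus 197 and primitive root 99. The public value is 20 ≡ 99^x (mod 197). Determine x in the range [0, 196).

105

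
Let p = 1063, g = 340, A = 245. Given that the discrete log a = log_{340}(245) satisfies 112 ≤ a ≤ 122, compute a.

Compute 340^112 mod 1063 = 162, then multiply by 340 repeatedly:
  340^112=162  340^113=867  340^114=329  340^115=245
Found 245 at exponent 115.

115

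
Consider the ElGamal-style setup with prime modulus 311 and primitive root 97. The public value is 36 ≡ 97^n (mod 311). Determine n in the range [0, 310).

62

Baby-step giant-step with m = ceil(sqrt(310)) = 18.
Baby table (97^j mod 311 for j=0..17):
  0:1  1:97  2:79  3:199  4:21  5:171  6:104  7:136
  8:130  9:170  10:7  11:57  12:242  13:149  14:147  15:264
  16:106  17:19
Giant step factor: 97^(-18) ≡ 27 (mod 311).
Scan 36·27^i mod 311 for i = 0, 1, …:
  i=0: 36   i=1: 39   i=2: 120   i=3: 130
Match at i=3, j=8: n = 3·18 + 8 = 62.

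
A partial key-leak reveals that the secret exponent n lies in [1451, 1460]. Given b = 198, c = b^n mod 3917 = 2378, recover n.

Compute 198^1451 mod 3917 = 1763, then multiply by 198 repeatedly:
  198^1451=1763  198^1452=461  198^1453=1187  198^1454=6  198^1455=1188
  198^1456=204  198^1457=1222  198^1458=3019  198^1459=2378
Found 2378 at exponent 1459.

1459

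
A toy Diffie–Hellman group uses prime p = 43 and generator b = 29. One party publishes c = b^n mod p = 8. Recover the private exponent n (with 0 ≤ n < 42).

3

Successive powers of 29 modulo 43:
  29^0=1  29^1=29  29^2=24  29^3=8
So 29^3 ≡ 8 (mod 43), giving n = 3.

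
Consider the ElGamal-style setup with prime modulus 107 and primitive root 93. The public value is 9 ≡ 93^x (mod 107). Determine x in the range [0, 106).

8

Successive powers of 93 modulo 107:
  93^0=1  93^1=93  93^2=89  93^3=38  93^4=3  93^5=65
  93^6=53  93^7=7  93^8=9
So 93^8 ≡ 9 (mod 107), giving x = 8.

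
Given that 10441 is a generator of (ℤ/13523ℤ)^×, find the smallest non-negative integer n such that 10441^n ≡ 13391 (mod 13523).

12684

Baby-step giant-step with m = ceil(sqrt(13522)) = 117.
Baby table (10441^j mod 13523 for j=0..116):
  0:1  1:10441  2:5578  3:9860  4:11184  5:1039  6:2753  7:7698
  8:7629  9:3919  10:11204  11:7014  12:6129  13:2053  14:1418  15:11176
  16:12172  17:12221  18:9956  19:12818  20:9130  21:2703  22:13045  23:12712
  24:11270  25:6447  26:9156  27:3709  28:9320  29:12135  30:4548  31:6415
  32:13119  33:1012  34:4829  35:5845  36:11869  37:12980  38:10197  39:298
  40:1128  41:12438  42:3789  43:6174  44:12116  45:9014  46:8617  47:1578
  48:4884  49:12134  50:7630  51:837  52:3259  53:3351  54:3790  55:3092
  56:4171  57:5351  58:6278  59:2617  60:7637  61:6309  62:1736  63:4756
  64:940  65:10365  66:9919  67:5145  68:5589  69:3004  70:4927  71:1315
  72:4070  73:5604  74:10866  75:7459  76:462  77:9554  78:7666  79:11592
  80:1222  81:6713  82:724  83:13450  84:8618  85:12019  86:10462  87:8471
  88:5291  89:1876  90:6012  91:11049  92:11419  93:7011  94:1852  95:12365
  96:12407  97:4670  98:9055  99:3962  100:385  101:3454  102:10896  103:9660
  104:5526  105:7848  106:5111  107:2193  108:2674  109:7762  110:13226  111:9313
  112:6663  113:6071  114:5010  115:2446  116:7262
Giant step factor: 10441^(-117) ≡ 10168 (mod 13523).
Scan 13391·10168^i mod 13523 for i = 0, 1, …:
  i=0: 13391   i=1: 10124   i=2: 3756   i=3: 2056
  i=4: 12373   i=5: 4195   i=6: 3218   i=7: 8487
  i=8: 5553   i=9: 4379     …   i=107: 1240
  i=108: 4884
Match at i=108, j=48: n = 108·117 + 48 = 12684.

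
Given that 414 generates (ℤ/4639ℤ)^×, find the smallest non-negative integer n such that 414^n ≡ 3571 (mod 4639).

842

Baby-step giant-step with m = ceil(sqrt(4638)) = 69.
Baby table (414^j mod 4639 for j=0..68):
  0:1  1:414  2:4392  3:4439  4:702  5:3010  6:2888  7:3409
  8:1070  9:2275  10:133  11:4033  12:4261  13:1234  14:586  15:1376
  16:3706  17:3414  18:3140  19:1040  20:3772  21:2904  22:755  23:1757
  24:3714  25:2087  26:1164  27:4079  28:110  29:3789  30:664  31:1195
  32:2996  33:1731  34:2228  35:3870  36:1725  37:4383  38:713  39:2925
  40:171  41:1209  42:4153  43:2912  44:4067  45:4420  46:2114  47:3064
  48:2049  49:3988  50:4187  51:3071  52:308  53:2259  54:2787  55:3346
  56:2822  57:3919  58:3455  59:1558  60:191  61:211  62:3852  63:3551
  64:4190  65:4313  66:4206  67:1659  68:254
Giant step factor: 414^(-69) ≡ 870 (mod 4639).
Scan 3571·870^i mod 4639 for i = 0, 1, …:
  i=0: 3571   i=1: 3279   i=2: 4384   i=3: 822
  i=4: 734   i=5: 3037   i=6: 2599   i=7: 1937
  i=8: 1233   i=9: 1101   i=10: 2236   i=11: 1579
  i=12: 586
Match at i=12, j=14: n = 12·69 + 14 = 842.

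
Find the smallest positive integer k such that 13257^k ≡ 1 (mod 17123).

The order of 13257 must divide p − 1 = 17122 = 2 · 7 · 1223.
Divisors: 1, 2, 7, 14, 1223, 2446, 8561, 17122.
Check each in increasing order: 13257^1 ≡ 13257;  13257^2 ≡ 14700;  13257^7 ≡ 2231;  13257^14 ≡ 11691;  13257^1223 ≡ 7124;  13257^2446 ≡ 15927;  13257^8561 ≡ 17122;  13257^17122 ≡ 1.
Smallest exponent giving 1 is 17122.

17122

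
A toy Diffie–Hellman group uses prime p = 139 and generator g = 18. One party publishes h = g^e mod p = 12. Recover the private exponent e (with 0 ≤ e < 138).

Baby-step giant-step with m = ceil(sqrt(138)) = 12.
Baby table (18^j mod 139 for j=0..11):
  0:1  1:18  2:46  3:133  4:31  5:2  6:36  7:92
  8:127  9:62  10:4  11:72
Giant step factor: 18^(-12) ≡ 34 (mod 139).
Scan 12·34^i mod 139 for i = 0, 1, …:
  i=0: 12   i=1: 130   i=2: 111   i=3: 21
  i=4: 19   i=5: 90   i=6: 2
Match at i=6, j=5: e = 6·12 + 5 = 77.

77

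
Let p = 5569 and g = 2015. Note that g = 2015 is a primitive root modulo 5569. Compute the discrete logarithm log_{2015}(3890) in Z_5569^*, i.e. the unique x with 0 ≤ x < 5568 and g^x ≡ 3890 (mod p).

99

Baby-step giant-step with m = ceil(sqrt(5568)) = 75.
Baby table (2015^j mod 5569 for j=0..74):
  0:1  1:2015  2:424  3:2303  4:1568  5:1897  6:2121  7:2392
  8:2695  9:650  10:1035  11:2719  12:4458  13:73  14:2301  15:3107
  16:1049  17:3084  18:4825  19:4470  20:1977  21:1820  22:2898  23:3158
  24:3572  25:2432  26:5329  27:903  28:4051  29:4180  30:2372  31:1378
  32:3308  33:5096  34:4773  35:5501  36:2205  37:4582  38:4897  39:4756
  40:4660  41:566  42:4414  43:517  44:352  45:2017  46:4454  47:3151
  48:605  49:5033  50:346  51:1065  52:1910  53:471  54:2335  55:4789
  56:4327  57:3420  58:2447  59:2140  60:1694  61:5182  62:5424  63:2982
  64:5348  65:205  66:969  67:3385  68:4319  69:4007  70:4624  71:423
  72:288  73:1144  74:5163
Giant step factor: 2015^(-75) ≡ 3998 (mod 5569).
Scan 3890·3998^i mod 5569 for i = 0, 1, …:
  i=0: 3890   i=1: 3572
Match at i=1, j=24: x = 1·75 + 24 = 99.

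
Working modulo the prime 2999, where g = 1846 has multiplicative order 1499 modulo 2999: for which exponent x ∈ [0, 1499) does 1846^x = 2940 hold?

1005

Baby-step giant-step with m = ceil(sqrt(1499)) = 39.
Baby table (1846^j mod 2999 for j=0..38):
  0:1  1:1846  2:852  3:1316  4:146  5:2605  6:1433  7:200
  8:323  9:2456  10:2287  11:2209  12:2173  13:1695  14:1013  15:1621
  16:2363  17:1552  18:947  19:2744  20:113  21:1667  22:308  23:1757
  24:1503  25:463  26:2982  27:1607  28:511  29:1620  30:517  31:700
  32:2630  33:2598  34:507  35:234  36:108  37:1434  38:2046
Giant step factor: 1846^(-39) ≡ 1853 (mod 2999).
Scan 2940·1853^i mod 2999 for i = 0, 1, …:
  i=0: 2940   i=1: 1636   i=2: 2518   i=3: 2409
  i=4: 1365   i=5: 1188   i=6: 98   i=7: 1654
  i=8: 2883   i=9: 980     …   i=24: 1677
  i=25: 517
Match at i=25, j=30: x = 25·39 + 30 = 1005.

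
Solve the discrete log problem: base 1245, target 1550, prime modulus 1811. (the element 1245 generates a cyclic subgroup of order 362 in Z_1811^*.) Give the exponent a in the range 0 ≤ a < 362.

185

Baby-step giant-step with m = ceil(sqrt(362)) = 20.
Baby table (1245^j mod 1811 for j=0..19):
  0:1  1:1245  2:1620  3:1257  4:261  5:776  6:857  7:286
  8:1114  9:1515  10:924  11:395  12:994  13:617  14:301  15:1679
  16:461  17:1669  18:688  19:1768
Giant step factor: 1245^(-20) ≡ 590 (mod 1811).
Scan 1550·590^i mod 1811 for i = 0, 1, …:
  i=0: 1550   i=1: 1756   i=2: 148   i=3: 392
  i=4: 1283   i=5: 1783   i=6: 1590   i=7: 2
  i=8: 1180   i=9: 776
Match at i=9, j=5: a = 9·20 + 5 = 185.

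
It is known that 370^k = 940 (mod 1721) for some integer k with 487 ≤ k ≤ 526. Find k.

505

Compute 370^487 mod 1721 = 1663, then multiply by 370 repeatedly:
  370^487=1663  370^488=913  370^489=494  370^490=354  370^491=184
  370^492=961  370^493=1044  370^494=776  370^495=1434  370^496=512
  370^497=130  370^498=1633  370^499=139  370^500=1521  370^501=3
  370^502=1110  370^503=1102  370^504=1584  370^505=940
Found 940 at exponent 505.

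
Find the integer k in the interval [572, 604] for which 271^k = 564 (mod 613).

Compute 271^572 mod 613 = 516, then multiply by 271 repeatedly:
  271^572=516  271^573=72  271^574=509  271^575=14  271^576=116
  271^577=173  271^578=295  271^579=255  271^580=449  271^581=305
  271^582=513  271^583=485  271^584=253  271^585=520  271^586=543
  271^587=33  271^588=361  271^589=364  271^590=564
Found 564 at exponent 590.

590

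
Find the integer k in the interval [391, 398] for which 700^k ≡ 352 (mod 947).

394

Compute 700^391 mod 947 = 450, then multiply by 700 repeatedly:
  700^391=450  700^392=596  700^393=520  700^394=352
Found 352 at exponent 394.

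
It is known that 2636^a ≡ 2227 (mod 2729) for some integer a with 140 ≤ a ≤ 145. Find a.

Compute 2636^140 mod 2729 = 740, then multiply by 2636 repeatedly:
  2636^140=740  2636^141=2134  2636^142=755  2636^143=739  2636^144=2227
Found 2227 at exponent 144.

144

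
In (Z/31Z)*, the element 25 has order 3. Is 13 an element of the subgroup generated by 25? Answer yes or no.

no

⟨25⟩ has order 3; its elements mod 31 are {1, 5, 25}.
13 is not in this set.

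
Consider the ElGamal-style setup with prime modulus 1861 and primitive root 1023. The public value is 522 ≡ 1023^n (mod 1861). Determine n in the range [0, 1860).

53

Baby-step giant-step with m = ceil(sqrt(1860)) = 44.
Baby table (1023^j mod 1861 for j=0..43):
  0:1  1:1023  2:647  3:1226  4:1745  5:436  6:1249  7:1081
  8:429  9:1532  10:274  11:1152  12:483  13:944  14:1714  15:360
  16:1663  17:295  18:303  19:1043  20:636  21:1139  22:211  23:1838
  24:664  25:7  26:1578  27:807  28:1138  29:1049  30:1191  31:1299
  32:123  33:1142  34:1419  35:57  36:620  37:1520  38:1025  39:832
  40:659  41:475  42:204  43:260
Giant step factor: 1023^(-44) ≡ 937 (mod 1861).
Scan 522·937^i mod 1861 for i = 0, 1, …:
  i=0: 522   i=1: 1532
Match at i=1, j=9: n = 1·44 + 9 = 53.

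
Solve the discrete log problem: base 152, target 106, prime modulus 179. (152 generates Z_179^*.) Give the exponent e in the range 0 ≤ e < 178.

Baby-step giant-step with m = ceil(sqrt(178)) = 14.
Baby table (152^j mod 179 for j=0..13):
  0:1  1:152  2:13  3:7  4:169  5:91  6:49  7:109
  8:100  9:164  10:47  11:163  12:74  13:150
Giant step factor: 152^(-14) ≡ 171 (mod 179).
Scan 106·171^i mod 179 for i = 0, 1, …:
  i=0: 106   i=1: 47
Match at i=1, j=10: e = 1·14 + 10 = 24.

24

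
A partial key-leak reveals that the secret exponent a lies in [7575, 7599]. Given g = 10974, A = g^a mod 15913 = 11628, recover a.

Compute 10974^7575 mod 15913 = 6601, then multiply by 10974 repeatedly:
  10974^7575=6601  10974^7576=3398  10974^7577=5493  10974^7578=1738  10974^7579=9038
  10974^7580=13196  10974^7581=4604  10974^7582=521  10974^7583=4687  10974^7584=4322
  10974^7585=8888  10974^7586=6135  10974^7587=13500  10974^7588=14883  10974^7589=10923
  10974^7590=12286  10974^7591=11628
Found 11628 at exponent 7591.

7591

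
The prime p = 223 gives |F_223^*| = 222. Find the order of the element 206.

The order of 206 must divide p − 1 = 222 = 2 · 3 · 37.
Divisors: 1, 2, 3, 6, 37, 74, 111, 222.
Check each in increasing order: 206^1 ≡ 206;  206^2 ≡ 66;  206^3 ≡ 216;  206^6 ≡ 49;  206^37 ≡ 222;  206^74 ≡ 1.
Smallest exponent giving 1 is 74.

74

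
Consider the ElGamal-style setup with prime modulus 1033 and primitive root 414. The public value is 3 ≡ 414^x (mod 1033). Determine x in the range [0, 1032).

362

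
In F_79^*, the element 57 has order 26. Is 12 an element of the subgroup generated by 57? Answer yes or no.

12 ∈ ⟨57⟩ iff 12^26 ≡ 1 (mod 79), since |⟨57⟩| = 26.
12^26 mod 79 = 1.
Since 1 = 1, 12 lies in the subgroup.

yes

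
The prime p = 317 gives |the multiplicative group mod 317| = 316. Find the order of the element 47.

316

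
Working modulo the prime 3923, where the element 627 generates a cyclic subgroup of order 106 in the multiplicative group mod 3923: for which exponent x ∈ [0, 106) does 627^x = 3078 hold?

24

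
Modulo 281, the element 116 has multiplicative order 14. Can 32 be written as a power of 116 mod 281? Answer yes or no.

⟨116⟩ has order 14; its elements mod 281 are {1, 32, 59, 79, 100, 109, 116, 165, 172, 181, 202, 222, 249, 280}.
32 is in this set.

yes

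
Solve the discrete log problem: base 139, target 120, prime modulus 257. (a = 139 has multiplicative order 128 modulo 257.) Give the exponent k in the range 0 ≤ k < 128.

12

Successive powers of 139 modulo 257:
  139^0=1  139^1=139  139^2=46  139^3=226  139^4=60  139^5=116
  139^6=190  139^7=196  139^8=2  139^9=21  139^10=92  139^11=195
  139^12=120
So 139^12 ≡ 120 (mod 257), giving k = 12.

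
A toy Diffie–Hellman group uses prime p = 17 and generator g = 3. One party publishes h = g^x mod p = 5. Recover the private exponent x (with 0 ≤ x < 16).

Successive powers of 3 modulo 17:
  3^0=1  3^1=3  3^2=9  3^3=10  3^4=13  3^5=5
So 3^5 ≡ 5 (mod 17), giving x = 5.

5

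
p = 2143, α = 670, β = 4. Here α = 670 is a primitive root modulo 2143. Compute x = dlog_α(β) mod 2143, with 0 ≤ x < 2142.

Baby-step giant-step with m = ceil(sqrt(2142)) = 47.
Baby table (670^j mod 2143 for j=0..46):
  0:1  1:670  2:1013  3:1522  4:1815  5:969  6:2044  7:103
  8:434  9:1475  10:327  11:504  12:1229  13:518  14:2037  15:1842
  16:1915  17:1536  18:480  19:150  20:1922  21:1940  22:1142  23:89
  24:1769  25:151  26:449  27:810  28:521  29:1904  30:595  31:52
  32:552  33:1244  34:1996  35:88  36:1099  37:1281  38:1070  39:1138
  40:1695  41:2003  42:492  43:1761  44:1220  45:917  46:1492
Giant step factor: 670^(-47) ≡ 370 (mod 2143).
Scan 4·370^i mod 2143 for i = 0, 1, …:
  i=0: 4   i=1: 1480   i=2: 1135   i=3: 2065
  i=4: 1142
Match at i=4, j=22: x = 4·47 + 22 = 210.

210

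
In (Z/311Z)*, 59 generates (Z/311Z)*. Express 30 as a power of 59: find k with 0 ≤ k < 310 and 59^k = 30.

206

Baby-step giant-step with m = ceil(sqrt(310)) = 18.
Baby table (59^j mod 311 for j=0..17):
  0:1  1:59  2:60  3:119  4:179  5:298  6:166  7:153
  8:8  9:161  10:169  11:19  12:188  13:207  14:84  15:291
  16:64  17:44
Giant step factor: 59^(-18) ≡ 72 (mod 311).
Scan 30·72^i mod 311 for i = 0, 1, …:
  i=0: 30   i=1: 294   i=2: 20   i=3: 196
  i=4: 117   i=5: 27   i=6: 78   i=7: 18
  i=8: 52   i=9: 12   i=10: 242   i=11: 8
Match at i=11, j=8: k = 11·18 + 8 = 206.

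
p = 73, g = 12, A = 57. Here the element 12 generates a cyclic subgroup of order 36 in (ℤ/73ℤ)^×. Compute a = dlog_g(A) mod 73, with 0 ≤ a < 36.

26

Successive powers of 12 modulo 73:
  12^0=1  12^1=12  12^2=71  12^3=49  12^4=4  12^5=48
  12^6=65  12^7=50  12^8=16  12^9=46  12^10=41  12^11=54
  12^12=64  12^13=38  12^14=18  12^15=70  12^16=37  12^17=6
  12^18=72  12^19=61  12^20=2  12^21=24  12^22=69  12^23=25
  12^24=8  12^25=23  12^26=57
So 12^26 ≡ 57 (mod 73), giving a = 26.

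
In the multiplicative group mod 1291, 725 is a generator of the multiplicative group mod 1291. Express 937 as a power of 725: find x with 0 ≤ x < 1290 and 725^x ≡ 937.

469

Baby-step giant-step with m = ceil(sqrt(1290)) = 36.
Baby table (725^j mod 1291 for j=0..35):
  0:1  1:725  2:188  3:745  4:487  5:632  6:1186  7:44
  8:916  9:526  10:505  11:772  12:697  13:544  14:645  15:283
  16:1197  17:273  18:402  19:975  20:698  21:1269  22:833  23:1028
  24:393  25:905  26:297  27:1019  28:323  29:504  30:47  31:509
  32:1090  33:158  34:942  35:11
Giant step factor: 725^(-36) ≡ 840 (mod 1291).
Scan 937·840^i mod 1291 for i = 0, 1, …:
  i=0: 937   i=1: 861   i=2: 280   i=3: 238
  i=4: 1106   i=5: 811   i=6: 883   i=7: 686
  i=8: 454   i=9: 515   i=10: 115   i=11: 1066
  i=12: 777   i=13: 725
Match at i=13, j=1: x = 13·36 + 1 = 469.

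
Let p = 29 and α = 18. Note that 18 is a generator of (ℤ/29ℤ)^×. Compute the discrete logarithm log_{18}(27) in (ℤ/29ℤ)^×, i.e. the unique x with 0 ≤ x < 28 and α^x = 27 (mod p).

9

Successive powers of 18 modulo 29:
  18^0=1  18^1=18  18^2=5  18^3=3  18^4=25  18^5=15
  18^6=9  18^7=17  18^8=16  18^9=27
So 18^9 ≡ 27 (mod 29), giving x = 9.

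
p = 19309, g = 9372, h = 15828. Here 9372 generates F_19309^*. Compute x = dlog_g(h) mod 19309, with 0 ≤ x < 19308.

5438

Baby-step giant-step with m = ceil(sqrt(19308)) = 139.
Baby table (9372^j mod 19309 for j=0..138):
  0:1  1:9372  2:17052  3:10060  4:15782  5:1964  6:5131  7:8322
  8:4733  9:4903  10:14805  11:17295  12:8994  13:7983  14:13610  15:16975
  16:2849  17:15790  18:19013  19:6384  20:11566  21:15135  22:1306  23:17235
  24:6635  25:8240  26:8589  27:16196  28:863  29:16874  30:2418  31:12039
  32:7021  33:15049  34:6292  35:18247  36:10380  37:2618  38:13466  39:19037
  40:18913  41:15325  42:5558  43:13203  44:6444  45:13925  46:14878  47:6327
  48:18014  49:8621  50:7156  51:5875  52:10541  53:5408  54:16960  55:16741
  56:11027  57:3276  58:1362  59:1415  60:15406  61:11639  62:4167  63:10326
  64:17873  65:181  66:16449  67:16281  68:5814  69:18119  70:7922  71:1879
  72:180  73:7077  74:18538  75:15063  76:2337  77:5958  78:16057  79:11167
  80:2344  81:13635  82:258  83:4351  84:16273  85:8074  86:16866  87:4678
  88:10786  89:3777  90:4647  91:9889  92:15817  93:1731  94:3372  95:12860
  96:16451  97:15716  98:1300  99:18930  100:868  101:5807  102:10442  103:4412
  104:8695  105:5560  106:12638  107:1930  108:14736  109:7824  110:10255  111:8967
  112:5956  113:16622  114:15681  115:1533  116:1380  117:15639  118:13398  119:18938
  120:17917  121:7060  122:13686  123:14814  124:5098  125:7990  126:1978  127:1176
  128:15342  129:10410  130:13452  131:3683  132:11893  133:9648  134:16318  135:5016
  136:11846  137:13271  138:6543
Giant step factor: 9372^(-139) ≡ 17166 (mod 19309).
Scan 15828·17166^i mod 19309 for i = 0, 1, …:
  i=0: 15828   i=1: 6509   i=2: 11620   i=3: 6950
  i=4: 12698   i=5: 13876   i=6: 18901   i=7: 5439
  i=8: 6859   i=9: 14621     …   i=38: 13481
  i=39: 15790
Match at i=39, j=17: x = 39·139 + 17 = 5438.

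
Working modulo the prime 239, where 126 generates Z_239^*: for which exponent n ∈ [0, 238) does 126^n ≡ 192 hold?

Baby-step giant-step with m = ceil(sqrt(238)) = 16.
Baby table (126^j mod 239 for j=0..15):
  0:1  1:126  2:102  3:185  4:127  5:228  6:48  7:73
  8:116  9:37  10:121  11:189  12:153  13:158  14:71  15:103
Giant step factor: 126^(-16) ≡ 83 (mod 239).
Scan 192·83^i mod 239 for i = 0, 1, …:
  i=0: 192   i=1: 162   i=2: 62   i=3: 127
Match at i=3, j=4: n = 3·16 + 4 = 52.

52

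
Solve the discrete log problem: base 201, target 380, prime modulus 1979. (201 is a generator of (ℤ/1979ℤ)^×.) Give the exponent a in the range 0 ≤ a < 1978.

Baby-step giant-step with m = ceil(sqrt(1978)) = 45.
Baby table (201^j mod 1979 for j=0..44):
  0:1  1:201  2:821  3:764  4:1181  5:1880  6:1870  7:1839
  8:1545  9:1821  10:1885  11:896  12:7  13:1407  14:1789  15:1390
  16:351  17:1286  18:1216  19:999  20:920  21:873  22:1321  23:335
  24:49  25:1933  26:649  27:1814  28:478  29:1086  30:596  31:1056
  32:503  33:174  34:1331  35:366  36:343  37:1657  38:585  39:824
  40:1367  41:1665  42:214  43:1455  44:1542
Giant step factor: 201^(-45) ≡ 996 (mod 1979).
Scan 380·996^i mod 1979 for i = 0, 1, …:
  i=0: 380   i=1: 491   i=2: 223   i=3: 460
  i=4: 1011   i=5: 1624   i=6: 661   i=7: 1328
  i=8: 716   i=9: 696     …   i=33: 90
  i=34: 585
Match at i=34, j=38: a = 34·45 + 38 = 1568.

1568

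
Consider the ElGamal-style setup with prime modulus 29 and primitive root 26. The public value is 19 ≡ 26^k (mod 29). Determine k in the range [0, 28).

Successive powers of 26 modulo 29:
  26^0=1  26^1=26  26^2=9  26^3=2  26^4=23  26^5=18
  26^6=4  26^7=17  26^8=7  26^9=8  26^10=5  26^11=14
  26^12=16  26^13=10  26^14=28  26^15=3  26^16=20  26^17=27
  26^18=6  26^19=11  26^20=25  26^21=12  26^22=22  26^23=21
  26^24=24  26^25=15  26^26=13  26^27=19
So 26^27 ≡ 19 (mod 29), giving k = 27.

27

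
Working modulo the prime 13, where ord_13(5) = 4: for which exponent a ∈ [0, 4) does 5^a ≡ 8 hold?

3

Successive powers of 5 modulo 13:
  5^0=1  5^1=5  5^2=12  5^3=8
So 5^3 ≡ 8 (mod 13), giving a = 3.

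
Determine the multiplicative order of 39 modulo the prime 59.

58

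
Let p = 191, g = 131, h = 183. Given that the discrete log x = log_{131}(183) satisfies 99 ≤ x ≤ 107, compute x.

103

Compute 131^99 mod 191 = 114, then multiply by 131 repeatedly:
  131^99=114  131^100=36  131^101=132  131^102=102  131^103=183
Found 183 at exponent 103.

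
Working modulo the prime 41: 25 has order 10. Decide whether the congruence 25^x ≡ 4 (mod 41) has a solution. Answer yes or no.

yes

⟨25⟩ has order 10; its elements mod 41 are {1, 4, 10, 16, 18, 23, 25, 31, 37, 40}.
4 is in this set.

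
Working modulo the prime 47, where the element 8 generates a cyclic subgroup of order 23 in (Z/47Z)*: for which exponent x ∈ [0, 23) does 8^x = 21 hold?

Successive powers of 8 modulo 47:
  8^0=1  8^1=8  8^2=17  8^3=42  8^4=7  8^5=9
  8^6=25  8^7=12  8^8=2  8^9=16  8^10=34  8^11=37
  8^12=14  8^13=18  8^14=3  8^15=24  8^16=4  8^17=32
  8^18=21
So 8^18 ≡ 21 (mod 47), giving x = 18.

18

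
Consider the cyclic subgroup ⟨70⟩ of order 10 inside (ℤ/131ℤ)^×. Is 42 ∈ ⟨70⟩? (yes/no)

42 ∈ ⟨70⟩ iff 42^10 ≡ 1 (mod 131), since |⟨70⟩| = 10.
42^10 mod 131 = 1.
Since 1 = 1, 42 lies in the subgroup.

yes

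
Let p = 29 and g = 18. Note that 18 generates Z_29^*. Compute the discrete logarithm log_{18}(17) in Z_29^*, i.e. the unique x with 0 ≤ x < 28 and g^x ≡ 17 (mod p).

Successive powers of 18 modulo 29:
  18^0=1  18^1=18  18^2=5  18^3=3  18^4=25  18^5=15
  18^6=9  18^7=17
So 18^7 ≡ 17 (mod 29), giving x = 7.

7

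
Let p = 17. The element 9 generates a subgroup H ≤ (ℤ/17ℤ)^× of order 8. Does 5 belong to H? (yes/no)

no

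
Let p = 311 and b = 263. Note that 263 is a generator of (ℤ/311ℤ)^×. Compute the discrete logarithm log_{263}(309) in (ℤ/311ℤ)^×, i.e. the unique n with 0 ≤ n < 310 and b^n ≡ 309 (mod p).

21

Baby-step giant-step with m = ceil(sqrt(310)) = 18.
Baby table (263^j mod 311 for j=0..17):
  0:1  1:263  2:127  3:124  4:268  5:198  6:137  7:266
  8:294  9:194  10:18  11:69  12:109  13:55  14:159  15:143
  16:289  17:123
Giant step factor: 263^(-18) ≡ 249 (mod 311).
Scan 309·249^i mod 311 for i = 0, 1, …:
  i=0: 309   i=1: 124
Match at i=1, j=3: n = 1·18 + 3 = 21.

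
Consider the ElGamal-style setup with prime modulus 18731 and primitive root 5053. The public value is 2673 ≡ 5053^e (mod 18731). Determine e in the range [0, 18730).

Baby-step giant-step with m = ceil(sqrt(18730)) = 137.
Baby table (5053^j mod 18731 for j=0..136):
  0:1  1:5053  2:2456  3:10246  4:554  5:8443  6:11992  7:791
  8:7220  9:13403  10:12794  11:7401  12:10177  13:7786  14:7558  15:16796
  16:27  17:5314  18:10119  19:14408  20:14958  21:3189  22:5357  23:2626
  24:7630  25:5992  26:8280  27:12517  28:12545  29:4181  30:16756  31:3948
  32:729  33:12361  34:10979  35:14396  36:10515  37:11179  38:13522  39:14709
  40:18700  41:11936  42:17519  43:801  44:1557  45:501  46:2868  47:12941
  48:952  49:15320  50:15468  51:14072  52:2940  53:2137  54:9205  55:3792
  56:17894  57:3845  58:4738  59:2896  60:4577  61:13527  62:2512  63:12249
  64:6973  65:1558  66:5554  67:5324  68:4456  69:1506  70:5032  71:8729
  72:14863  73:10160  74:15540  75:3268  76:11193  77:9340  78:11631  79:12296
  80:961  81:4604  82:110  83:12631  84:7926  85:3200  86:4747  87:10911
  88:7950  89:12086  90:7498  91:13312  92:2515  93:8677  94:14341  95:13565
  96:7216  97:11922  98:2970  99:3879  100:7961  101:11476  102:15783  103:13632
  104:8609  105:7895  106:15136  107:3535  108:11712  109:9507  110:12587  111:10366
  112:7522  113:3467  114:5266  115:11078  116:8906  117:10156  118:14059  119:12175
  120:7671  121:7124  122:15321  123:1790  124:16528  125:13186  126:2691  127:17648
  128:15784  129:18685  130:11065  131:18141  132:15690  133:11978  134:4973  135:10298
  136:1076
Giant step factor: 5053^(-137) ≡ 145 (mod 18731).
Scan 2673·145^i mod 18731 for i = 0, 1, …:
  i=0: 2673   i=1: 12965   i=2: 6825   i=3: 15613
  i=4: 16165   i=5: 2550   i=6: 13861   i=7: 5628
  i=8: 10627   i=9: 4973
Match at i=9, j=134: e = 9·137 + 134 = 1367.

1367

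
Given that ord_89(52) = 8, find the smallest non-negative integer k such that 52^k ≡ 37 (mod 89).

5

Successive powers of 52 modulo 89:
  52^0=1  52^1=52  52^2=34  52^3=77  52^4=88  52^5=37
So 52^5 ≡ 37 (mod 89), giving k = 5.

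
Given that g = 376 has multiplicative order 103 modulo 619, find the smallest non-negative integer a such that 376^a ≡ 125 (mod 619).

43

Baby-step giant-step with m = ceil(sqrt(103)) = 11.
Baby table (376^j mod 619 for j=0..10):
  0:1  1:376  2:244  3:132  4:112  5:20  6:92  7:547
  8:164  9:383  10:400
Giant step factor: 376^(-11) ≡ 182 (mod 619).
Scan 125·182^i mod 619 for i = 0, 1, …:
  i=0: 125   i=1: 466   i=2: 9   i=3: 400
Match at i=3, j=10: a = 3·11 + 10 = 43.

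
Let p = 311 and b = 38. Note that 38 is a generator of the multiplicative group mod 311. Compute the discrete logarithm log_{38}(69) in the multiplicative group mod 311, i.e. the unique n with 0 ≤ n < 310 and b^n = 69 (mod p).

Baby-step giant-step with m = ceil(sqrt(310)) = 18.
Baby table (38^j mod 311 for j=0..17):
  0:1  1:38  2:200  3:136  4:192  5:143  6:147  7:299
  8:166  9:88  10:234  11:184  12:150  13:102  14:144  15:185
  16:188  17:302
Giant step factor: 38^(-18) ≡ 10 (mod 311).
Scan 69·10^i mod 311 for i = 0, 1, …:
  i=0: 69   i=1: 68   i=2: 58   i=3: 269
  i=4: 202   i=5: 154   i=6: 296   i=7: 161
  i=8: 55   i=9: 239     …   i=15: 232
  i=16: 143
Match at i=16, j=5: n = 16·18 + 5 = 293.

293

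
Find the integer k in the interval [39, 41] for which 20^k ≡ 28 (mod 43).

Compute 20^39 mod 43 = 22, then multiply by 20 repeatedly:
  20^39=22  20^40=10  20^41=28
Found 28 at exponent 41.

41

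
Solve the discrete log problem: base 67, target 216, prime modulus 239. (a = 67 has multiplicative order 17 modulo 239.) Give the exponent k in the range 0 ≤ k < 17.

Successive powers of 67 modulo 239:
  67^0=1  67^1=67  67^2=187  67^3=101  67^4=75  67^5=6
  67^6=163  67^7=166  67^8=128  67^9=211  67^10=36  67^11=22
  67^12=40  67^13=51  67^14=71  67^15=216
So 67^15 ≡ 216 (mod 239), giving k = 15.

15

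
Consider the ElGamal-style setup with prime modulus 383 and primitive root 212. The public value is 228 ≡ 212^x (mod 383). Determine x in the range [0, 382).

Successive powers of 212 modulo 383:
  212^0=1  212^1=212  212^2=133  212^3=237  212^4=71  212^5=115
  212^6=251  212^7=358  212^8=62  212^9=122  212^10=203  212^11=140
  212^12=189  212^13=236  212^14=242  212^15=365  212^16=14  212^17=287
  212^18=330  212^19=254  212^20=228
So 212^20 ≡ 228 (mod 383), giving x = 20.

20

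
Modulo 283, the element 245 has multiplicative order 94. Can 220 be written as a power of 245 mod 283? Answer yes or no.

220 ∈ ⟨245⟩ iff 220^94 ≡ 1 (mod 283), since |⟨245⟩| = 94.
220^94 mod 283 = 238.
Since 238 ≠ 1, 220 does not lie in the subgroup.

no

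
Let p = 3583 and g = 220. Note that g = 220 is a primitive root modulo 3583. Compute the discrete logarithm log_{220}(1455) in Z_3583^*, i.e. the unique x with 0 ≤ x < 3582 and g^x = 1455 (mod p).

1060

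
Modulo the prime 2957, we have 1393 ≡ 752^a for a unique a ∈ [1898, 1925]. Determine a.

Compute 752^1898 mod 2957 = 2612, then multiply by 752 repeatedly:
  752^1898=2612  752^1899=776  752^1900=1023  752^1901=476  752^1902=155
  752^1903=1237  752^1904=1726  752^1905=2786  752^1906=1516  752^1907=1587
  752^1908=1753  752^1909=2391  752^1910=176  752^1911=2244  752^1912=1998
  752^1913=340  752^1914=1378  752^1915=1306  752^1916=388  752^1917=1990
  752^1918=238  752^1919=1556  752^1920=2097  752^1921=863  752^1922=1393
Found 1393 at exponent 1922.

1922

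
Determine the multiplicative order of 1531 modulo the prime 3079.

3078

The order of 1531 must divide p − 1 = 3078 = 2 · 3^4 · 19.
Divisors: 1, 2, 3, 6, 9, 18, 19, 27, 38, 54, 57, 81, 114, 162, 171, 342, 513, 1026, 1539, 3078.
Check each in increasing order: 1531^1 ≡ 1531;  1531^2 ≡ 842;  1531^3 ≡ 2080;  1531^6 ≡ 405;  1531^9 ≡ 1833;  1531^18 ≡ 700;  1531^19 ≡ 208;  1531^27 ≡ 2236;  1531^38 ≡ 158;  1531^54 ≡ 2479;  1531^57 ≡ 2074;  1531^81 ≡ 844;  1531^114 ≡ 113;  1531^162 ≡ 1087;  1531^171 ≡ 358;  1531^342 ≡ 1925;  1531^513 ≡ 2533;  1531^1026 ≡ 2532;  1531^1539 ≡ 3078;  1531^3078 ≡ 1.
Smallest exponent giving 1 is 3078.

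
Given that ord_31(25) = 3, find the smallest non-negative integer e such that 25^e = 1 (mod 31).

Successive powers of 25 modulo 31:
  25^0=1
So 25^0 ≡ 1 (mod 31), giving e = 0.

0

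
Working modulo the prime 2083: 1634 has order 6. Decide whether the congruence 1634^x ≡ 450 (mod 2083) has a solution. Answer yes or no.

yes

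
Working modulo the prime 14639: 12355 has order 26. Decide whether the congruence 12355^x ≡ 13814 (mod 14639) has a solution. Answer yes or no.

yes

13814 ∈ ⟨12355⟩ iff 13814^26 ≡ 1 (mod 14639), since |⟨12355⟩| = 26.
13814^26 mod 14639 = 1.
Since 1 = 1, 13814 lies in the subgroup.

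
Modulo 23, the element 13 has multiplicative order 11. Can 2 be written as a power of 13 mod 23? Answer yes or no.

⟨13⟩ has order 11; its elements mod 23 are {1, 2, 3, 4, 6, 8, 9, 12, 13, 16, 18}.
2 is in this set.

yes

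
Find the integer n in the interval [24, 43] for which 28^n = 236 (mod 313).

29

Compute 28^24 mod 313 = 277, then multiply by 28 repeatedly:
  28^24=277  28^25=244  28^26=259  28^27=53  28^28=232
  28^29=236
Found 236 at exponent 29.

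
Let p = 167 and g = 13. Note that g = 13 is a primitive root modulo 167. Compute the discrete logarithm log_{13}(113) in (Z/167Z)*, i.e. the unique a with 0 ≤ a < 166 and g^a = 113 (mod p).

41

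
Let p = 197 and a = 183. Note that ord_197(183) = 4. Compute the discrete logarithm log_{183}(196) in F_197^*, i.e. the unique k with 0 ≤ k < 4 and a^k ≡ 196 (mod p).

2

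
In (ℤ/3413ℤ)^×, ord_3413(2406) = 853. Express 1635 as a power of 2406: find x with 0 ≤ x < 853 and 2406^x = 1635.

283

Baby-step giant-step with m = ceil(sqrt(853)) = 30.
Baby table (2406^j mod 3413 for j=0..29):
  0:1  1:2406  2:388  3:1779  4:372  5:826  6:990  7:3079
  8:1864  9:102  10:3089  11:2033  12:569  13:401  14:2340  15:2003
  16:62  17:2413  18:165  19:1082  20:2586  21:17  22:3359  23:3183
  24:2939  25:2911  26:390  27:3178  28:1148  29:971
Giant step factor: 2406^(-30) ≡ 2234 (mod 3413).
Scan 1635·2234^i mod 3413 for i = 0, 1, …:
  i=0: 1635   i=1: 680   i=2: 335   i=3: 943
  i=4: 841   i=5: 1644   i=6: 308   i=7: 2059
  i=8: 2495   i=9: 401
Match at i=9, j=13: x = 9·30 + 13 = 283.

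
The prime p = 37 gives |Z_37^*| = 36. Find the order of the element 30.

18

The order of 30 must divide p − 1 = 36 = 2^2 · 3^2.
Divisors: 1, 2, 3, 4, 6, 9, 12, 18, 36.
Check each in increasing order: 30^1 ≡ 30;  30^2 ≡ 12;  30^3 ≡ 27;  30^4 ≡ 33;  30^6 ≡ 26;  30^9 ≡ 36;  30^12 ≡ 10;  30^18 ≡ 1.
Smallest exponent giving 1 is 18.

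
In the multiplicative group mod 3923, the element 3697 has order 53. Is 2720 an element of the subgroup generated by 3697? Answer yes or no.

yes

2720 ∈ ⟨3697⟩ iff 2720^53 ≡ 1 (mod 3923), since |⟨3697⟩| = 53.
2720^53 mod 3923 = 1.
Since 1 = 1, 2720 lies in the subgroup.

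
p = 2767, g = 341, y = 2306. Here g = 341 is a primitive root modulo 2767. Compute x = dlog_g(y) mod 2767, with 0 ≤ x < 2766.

2059

Baby-step giant-step with m = ceil(sqrt(2766)) = 53.
Baby table (341^j mod 2767 for j=0..52):
  0:1  1:341  2:67  3:711  4:1722  5:598  6:1927  7:1328
  8:1827  9:432  10:661  11:1274  12:15  13:2348  14:1005  15:2364
  16:927  17:669  18:1235  19:551  20:2502  21:946  22:1614  23:2508
  24:225  25:2016  26:1240  27:2256  28:70  29:1734  30:1923  31:2731
  32:1559  33:355  34:2074  35:1649  36:608  37:2570  38:1998  39:636
  40:1050  41:1107  42:1175  43:2227  44:1249  45:2558  46:673  47:2599
  48:819  49:2579  50:2300  51:1239  52:1915
Giant step factor: 341^(-53) ≡ 1845 (mod 2767).
Scan 2306·1845^i mod 2767 for i = 0, 1, …:
  i=0: 2306   i=1: 1691   i=2: 1486   i=3: 2340
  i=4: 780   i=5: 260   i=6: 1009   i=7: 2181
  i=8: 727   i=9: 2087     …   i=37: 2140
  i=38: 2558
Match at i=38, j=45: x = 38·53 + 45 = 2059.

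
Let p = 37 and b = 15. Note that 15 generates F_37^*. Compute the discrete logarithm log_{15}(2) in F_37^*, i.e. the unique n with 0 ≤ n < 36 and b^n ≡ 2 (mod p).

25

Successive powers of 15 modulo 37:
  15^0=1  15^1=15  15^2=3  15^3=8  15^4=9  15^5=24
  15^6=27  15^7=35  15^8=7  15^9=31  15^10=21  15^11=19
  15^12=26  15^13=20  15^14=4  15^15=23  15^16=12  15^17=32
  15^18=36  15^19=22  15^20=34  15^21=29  15^22=28  15^23=13
  15^24=10  15^25=2
So 15^25 ≡ 2 (mod 37), giving n = 25.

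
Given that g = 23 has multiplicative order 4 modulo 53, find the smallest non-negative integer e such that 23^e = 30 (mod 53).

3

Successive powers of 23 modulo 53:
  23^0=1  23^1=23  23^2=52  23^3=30
So 23^3 ≡ 30 (mod 53), giving e = 3.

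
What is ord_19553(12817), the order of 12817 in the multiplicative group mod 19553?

9776

The order of 12817 must divide p − 1 = 19552 = 2^5 · 13 · 47.
Divisors: 1, 2, 4, 8, 13, 16, 26, 32, 47, 52, 94, 104, 188, 208, 376, 416, 611, 752, 1222, 1504, 2444, 4888, 9776, 19552.
Check each in increasing order: 12817^1 ≡ 12817;  12817^2 ≡ 10736;  12817^4 ≡ 16314;  12817^8 ≡ 10713;  12817^13 ≡ 12262;  12817^16 ≡ 11812;  12817^26 ≡ 13627;  12817^32 ≡ 12689;  12817^47 ≡ 14080;  12817^52 ≡ 288;  12817^94 ≡ 18086;  12817^104 ≡ 4732;  12817^188 ≡ 1259;  12817^208 ≡ 3639;  12817^376 ≡ 1288;  12817^416 ≡ 4940;  12817^611 ≡ 16366;  12817^752 ≡ 16492;  12817^1222 ≡ 8962;  12817^1504 ≡ 3834;  12817^2444 ≡ 13273;  12817^4888 ≡ 19552;  12817^9776 ≡ 1.
Smallest exponent giving 1 is 9776.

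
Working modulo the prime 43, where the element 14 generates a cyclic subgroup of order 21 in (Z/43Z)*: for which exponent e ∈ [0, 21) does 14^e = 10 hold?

11

Successive powers of 14 modulo 43:
  14^0=1  14^1=14  14^2=24  14^3=35  14^4=17  14^5=23
  14^6=21  14^7=36  14^8=31  14^9=4  14^10=13  14^11=10
So 14^11 ≡ 10 (mod 43), giving e = 11.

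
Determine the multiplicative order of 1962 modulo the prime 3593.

The order of 1962 must divide p − 1 = 3592 = 2^3 · 449.
Divisors: 1, 2, 4, 8, 449, 898, 1796, 3592.
Check each in increasing order: 1962^1 ≡ 1962;  1962^2 ≡ 1341;  1962^4 ≡ 1781;  1962^8 ≡ 2935;  1962^449 ≡ 3592;  1962^898 ≡ 1.
Smallest exponent giving 1 is 898.

898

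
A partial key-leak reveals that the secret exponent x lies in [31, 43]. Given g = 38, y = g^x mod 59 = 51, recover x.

38

Compute 38^31 mod 59 = 31, then multiply by 38 repeatedly:
  38^31=31  38^32=57  38^33=42  38^34=3  38^35=55
  38^36=25  38^37=6  38^38=51
Found 51 at exponent 38.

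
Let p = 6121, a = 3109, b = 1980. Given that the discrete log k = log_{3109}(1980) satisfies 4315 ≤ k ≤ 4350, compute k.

4344

Compute 3109^4315 mod 6121 = 4532, then multiply by 3109 repeatedly:
  3109^4315=4532  3109^4316=5567  3109^4317=3736  3109^4318=3687  3109^4319=4371
  3109^4320=819  3109^4321=6056  3109^4322=6029  3109^4323=1659  3109^4324=3949
  3109^4325=4836  3109^4326=1948  3109^4327=2663  3109^4328=3675  3109^4329=3789
  3109^4330=3197  3109^4331=5090  3109^4332=2025  3109^4333=3337  3109^4334=5759
  3109^4335=806  3109^4336=2365  3109^4337=1464  3109^4338=3673  3109^4339=3692
  3109^4340=1553  3109^4341=4929  3109^4342=3398  3109^4343=5657  3109^4344=1980
Found 1980 at exponent 4344.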